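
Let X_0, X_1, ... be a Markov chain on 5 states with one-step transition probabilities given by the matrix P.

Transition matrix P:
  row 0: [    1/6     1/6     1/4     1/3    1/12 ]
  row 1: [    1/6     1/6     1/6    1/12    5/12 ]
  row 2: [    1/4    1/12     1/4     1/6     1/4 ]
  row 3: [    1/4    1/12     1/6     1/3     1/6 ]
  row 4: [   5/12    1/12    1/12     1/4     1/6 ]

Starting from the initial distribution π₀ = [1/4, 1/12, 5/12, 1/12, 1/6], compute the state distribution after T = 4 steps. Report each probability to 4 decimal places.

t=0: π = [0.2500, 0.0833, 0.4167, 0.0833, 0.1667]
t=1: π = [0.2500, 0.1111, 0.2083, 0.2292, 0.2014]
t=2: π = [0.2535, 0.1134, 0.1881, 0.2541, 0.1910]
t=3: π = [0.2513, 0.1139, 0.1875, 0.2577, 0.1896]
t=4: π = [0.2512, 0.1138, 0.1874, 0.2578, 0.1898]

π = [0.2512, 0.1138, 0.1874, 0.2578, 0.1898]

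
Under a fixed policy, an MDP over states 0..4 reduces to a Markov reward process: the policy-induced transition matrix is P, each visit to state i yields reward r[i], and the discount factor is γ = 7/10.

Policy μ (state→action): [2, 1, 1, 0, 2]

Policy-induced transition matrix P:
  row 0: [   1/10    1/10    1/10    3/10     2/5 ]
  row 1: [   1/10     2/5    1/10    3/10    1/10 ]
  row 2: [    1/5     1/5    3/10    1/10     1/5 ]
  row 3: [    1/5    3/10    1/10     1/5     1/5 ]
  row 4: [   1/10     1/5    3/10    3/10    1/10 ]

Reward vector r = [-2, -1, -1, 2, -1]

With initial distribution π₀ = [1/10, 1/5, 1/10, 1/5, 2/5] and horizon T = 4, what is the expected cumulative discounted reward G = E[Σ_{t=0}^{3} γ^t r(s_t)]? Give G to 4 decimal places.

t=0: π = [0.1000, 0.2000, 0.1000, 0.2000, 0.4000], E[r] = -0.5000, γ^t·E[r] = -0.500000, running G = -0.500000
t=1: π = [0.1300, 0.2500, 0.2000, 0.2600, 0.1600], E[r] = -0.3500, γ^t·E[r] = -0.245000, running G = -0.745000
t=2: π = [0.1460, 0.2630, 0.1720, 0.2340, 0.1850], E[r] = -0.4440, γ^t·E[r] = -0.217560, running G = -0.962560
t=3: π = [0.1406, 0.2614, 0.1714, 0.2422, 0.1844], E[r] = -0.4140, γ^t·E[r] = -0.142002, running G = -1.104562

G = -1.1046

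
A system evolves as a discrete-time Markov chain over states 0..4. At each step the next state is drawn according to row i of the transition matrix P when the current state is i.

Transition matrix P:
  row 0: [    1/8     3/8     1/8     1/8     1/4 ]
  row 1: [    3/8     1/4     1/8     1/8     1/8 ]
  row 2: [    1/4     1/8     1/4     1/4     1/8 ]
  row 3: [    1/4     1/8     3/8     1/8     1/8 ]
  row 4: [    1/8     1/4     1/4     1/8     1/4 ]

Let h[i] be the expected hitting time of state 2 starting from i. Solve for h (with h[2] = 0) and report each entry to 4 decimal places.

First-step conditioning: h[2] = 0; for i ≠ 2, h[i] = 1 + Σ_k P[i][k]·h[k].
  h[0] = 1 + 1/8·h[0] + 3/8·h[1] + 1/8·h[3] + 1/4·h[4]
  h[1] = 1 + 3/8·h[0] + 1/4·h[1] + 1/8·h[3] + 1/8·h[4]
  h[3] = 1 + 1/4·h[0] + 1/8·h[1] + 1/8·h[3] + 1/8·h[4]
  h[4] = 1 + 1/8·h[0] + 1/4·h[1] + 1/8·h[3] + 1/4·h[4]
Solving the 4×4 linear system over states ≠ 2 gives exactly h = [4544/823, 4608/823, 0, 3464/823, 3968/823] (h[2] = 0 is the target).

h = [5.5213, 5.5990, 0.0000, 4.2090, 4.8214]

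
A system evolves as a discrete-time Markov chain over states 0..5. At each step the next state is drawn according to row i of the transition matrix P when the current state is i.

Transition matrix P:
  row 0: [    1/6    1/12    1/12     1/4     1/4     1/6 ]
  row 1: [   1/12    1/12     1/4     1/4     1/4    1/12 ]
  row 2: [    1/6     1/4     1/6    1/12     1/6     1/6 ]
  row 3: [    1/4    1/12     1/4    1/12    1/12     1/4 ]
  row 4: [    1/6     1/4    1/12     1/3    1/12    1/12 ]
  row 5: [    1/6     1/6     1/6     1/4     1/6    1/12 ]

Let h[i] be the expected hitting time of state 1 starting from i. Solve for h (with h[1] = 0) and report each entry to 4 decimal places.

h = [6.7825, 0.0000, 5.6466, 6.7155, 5.8472, 6.2454]

First-step conditioning: h[1] = 0; for i ≠ 1, h[i] = 1 + Σ_k P[i][k]·h[k].
  h[0] = 1 + 1/6·h[0] + 1/12·h[2] + 1/4·h[3] + 1/4·h[4] + 1/6·h[5]
  h[2] = 1 + 1/6·h[0] + 1/6·h[2] + 1/12·h[3] + 1/6·h[4] + 1/6·h[5]
  h[3] = 1 + 1/4·h[0] + 1/4·h[2] + 1/12·h[3] + 1/12·h[4] + 1/4·h[5]
  h[4] = 1 + 1/6·h[0] + 1/12·h[2] + 1/3·h[3] + 1/12·h[4] + 1/12·h[5]
  h[5] = 1 + 1/6·h[0] + 1/6·h[2] + 1/4·h[3] + 1/6·h[4] + 1/12·h[5]
Solving the 5×5 linear system over states ≠ 1 gives exactly h = [173640/25601, 0, 144558/25601, 171924/25601, 149694/25601, 159888/25601] (h[1] = 0 is the target).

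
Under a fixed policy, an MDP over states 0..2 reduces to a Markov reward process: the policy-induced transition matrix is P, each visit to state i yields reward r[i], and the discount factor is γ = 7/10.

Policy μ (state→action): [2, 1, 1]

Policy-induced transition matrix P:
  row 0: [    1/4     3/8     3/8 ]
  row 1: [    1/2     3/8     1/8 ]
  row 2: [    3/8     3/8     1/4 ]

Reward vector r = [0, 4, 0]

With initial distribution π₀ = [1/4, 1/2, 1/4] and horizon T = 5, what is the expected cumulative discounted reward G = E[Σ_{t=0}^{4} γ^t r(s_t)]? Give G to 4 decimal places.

t=0: π = [0.2500, 0.5000, 0.2500], E[r] = 2.0000, γ^t·E[r] = 2.000000, running G = 2.000000
t=1: π = [0.4063, 0.3750, 0.2188], E[r] = 1.5000, γ^t·E[r] = 1.050000, running G = 3.050000
t=2: π = [0.3711, 0.3750, 0.2539], E[r] = 1.5000, γ^t·E[r] = 0.735000, running G = 3.785000
t=3: π = [0.3755, 0.3750, 0.2495], E[r] = 1.5000, γ^t·E[r] = 0.514500, running G = 4.299500
t=4: π = [0.3749, 0.3750, 0.2501], E[r] = 1.5000, γ^t·E[r] = 0.360150, running G = 4.659650

G = 4.6597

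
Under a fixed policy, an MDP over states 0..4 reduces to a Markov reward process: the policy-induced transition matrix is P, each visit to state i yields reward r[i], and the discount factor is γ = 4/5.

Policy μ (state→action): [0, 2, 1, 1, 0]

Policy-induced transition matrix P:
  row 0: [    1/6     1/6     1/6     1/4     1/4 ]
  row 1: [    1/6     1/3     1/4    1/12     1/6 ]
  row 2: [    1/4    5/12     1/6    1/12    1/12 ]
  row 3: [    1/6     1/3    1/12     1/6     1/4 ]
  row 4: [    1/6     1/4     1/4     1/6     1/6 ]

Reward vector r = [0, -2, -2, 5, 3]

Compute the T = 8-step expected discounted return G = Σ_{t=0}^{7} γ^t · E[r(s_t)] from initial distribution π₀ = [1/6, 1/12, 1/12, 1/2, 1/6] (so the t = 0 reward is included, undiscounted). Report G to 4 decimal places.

t=0: π = [0.1667, 0.0833, 0.0833, 0.5000, 0.1667], E[r] = 2.6667, γ^t·E[r] = 2.666667, running G = 2.666667
t=1: π = [0.1736, 0.2986, 0.1458, 0.1667, 0.2153], E[r] = 0.5903, γ^t·E[r] = 0.472222, running G = 3.138889
t=2: π = [0.1788, 0.2986, 0.1956, 0.1441, 0.1829], E[r] = 0.2807, γ^t·E[r] = 0.179630, running G = 3.318519
t=3: π = [0.1830, 0.3046, 0.1948, 0.1404, 0.1773], E[r] = 0.2350, γ^t·E[r] = 0.120321, running G = 3.438840
t=4: π = [0.1829, 0.3043, 0.1951, 0.1403, 0.1774], E[r] = 0.2348, γ^t·E[r] = 0.096173, running G = 3.535012
t=5: π = [0.1829, 0.3043, 0.1951, 0.1403, 0.1773], E[r] = 0.2346, γ^t·E[r] = 0.076867, running G = 3.611880
t=6: π = [0.1829, 0.3043, 0.1951, 0.1403, 0.1773], E[r] = 0.2346, γ^t·E[r] = 0.061497, running G = 3.673377
t=7: π = [0.1829, 0.3043, 0.1951, 0.1403, 0.1773], E[r] = 0.2346, γ^t·E[r] = 0.049198, running G = 3.722575

G = 3.7226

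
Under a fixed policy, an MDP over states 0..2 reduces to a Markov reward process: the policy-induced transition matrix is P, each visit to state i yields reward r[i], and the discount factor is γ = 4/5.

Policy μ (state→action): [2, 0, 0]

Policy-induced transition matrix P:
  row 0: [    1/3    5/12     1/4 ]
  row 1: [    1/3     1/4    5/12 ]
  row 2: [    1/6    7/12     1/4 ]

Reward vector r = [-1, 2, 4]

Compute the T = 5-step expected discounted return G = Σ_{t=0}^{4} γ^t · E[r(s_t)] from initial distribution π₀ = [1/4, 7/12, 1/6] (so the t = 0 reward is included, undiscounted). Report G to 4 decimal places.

G = 5.8029

t=0: π = [0.2500, 0.5833, 0.1667], E[r] = 1.5833, γ^t·E[r] = 1.583333, running G = 1.583333
t=1: π = [0.3056, 0.3472, 0.3472], E[r] = 1.7778, γ^t·E[r] = 1.422222, running G = 3.005556
t=2: π = [0.2755, 0.4167, 0.3079], E[r] = 1.7894, γ^t·E[r] = 1.145185, running G = 4.150741
t=3: π = [0.2820, 0.3985, 0.3194], E[r] = 1.7928, γ^t·E[r] = 0.917926, running G = 5.068667
t=4: π = [0.2801, 0.4035, 0.3164], E[r] = 1.7926, γ^t·E[r] = 0.734235, running G = 5.802902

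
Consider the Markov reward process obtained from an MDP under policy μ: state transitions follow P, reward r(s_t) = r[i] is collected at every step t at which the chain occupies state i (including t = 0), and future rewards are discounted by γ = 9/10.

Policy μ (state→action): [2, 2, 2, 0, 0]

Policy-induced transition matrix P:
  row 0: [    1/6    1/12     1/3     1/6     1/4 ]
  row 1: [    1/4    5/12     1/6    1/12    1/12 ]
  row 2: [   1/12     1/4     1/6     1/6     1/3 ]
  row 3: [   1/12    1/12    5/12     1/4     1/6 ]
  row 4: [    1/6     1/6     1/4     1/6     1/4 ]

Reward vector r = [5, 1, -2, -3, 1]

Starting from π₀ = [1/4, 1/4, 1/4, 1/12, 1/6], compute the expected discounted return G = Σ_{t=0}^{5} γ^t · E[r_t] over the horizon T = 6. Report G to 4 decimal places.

G = 1.7561

t=0: π = [0.2500, 0.2500, 0.2500, 0.0833, 0.1667], E[r] = 0.9167, γ^t·E[r] = 0.916667, running G = 0.916667
t=1: π = [0.1597, 0.2222, 0.2431, 0.1528, 0.2222], E[r] = 0.2986, γ^t·E[r] = 0.268750, running G = 1.185417
t=2: π = [0.1522, 0.2164, 0.2500, 0.1609, 0.2205], E[r] = 0.2153, γ^t·E[r] = 0.174375, running G = 1.359792
t=3: π = [0.1505, 0.2155, 0.2506, 0.1620, 0.2214], E[r] = 0.2018, γ^t·E[r] = 0.147129, running G = 1.506921
t=4: π = [0.1502, 0.2154, 0.2507, 0.1622, 0.2215], E[r] = 0.2000, γ^t·E[r] = 0.131229, running G = 1.638150
t=5: π = [0.1502, 0.2154, 0.2507, 0.1622, 0.2215], E[r] = 0.1997, γ^t·E[r] = 0.117948, running G = 1.756098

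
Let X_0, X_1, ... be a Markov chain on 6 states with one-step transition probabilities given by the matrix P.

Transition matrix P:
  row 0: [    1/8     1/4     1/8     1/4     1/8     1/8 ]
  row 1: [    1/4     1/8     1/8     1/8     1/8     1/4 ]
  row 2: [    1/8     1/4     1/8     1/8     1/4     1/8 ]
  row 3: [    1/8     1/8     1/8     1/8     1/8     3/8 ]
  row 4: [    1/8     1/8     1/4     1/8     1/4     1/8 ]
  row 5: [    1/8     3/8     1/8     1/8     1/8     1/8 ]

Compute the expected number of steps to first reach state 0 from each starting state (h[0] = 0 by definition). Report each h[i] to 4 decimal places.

First-step conditioning: h[0] = 0; for i ≠ 0, h[i] = 1 + Σ_k P[i][k]·h[k].
  h[1] = 1 + 1/8·h[1] + 1/8·h[2] + 1/8·h[3] + 1/8·h[4] + 1/4·h[5]
  h[2] = 1 + 1/4·h[1] + 1/8·h[2] + 1/8·h[3] + 1/4·h[4] + 1/8·h[5]
  h[3] = 1 + 1/8·h[1] + 1/8·h[2] + 1/8·h[3] + 1/8·h[4] + 3/8·h[5]
  h[4] = 1 + 1/8·h[1] + 1/4·h[2] + 1/8·h[3] + 1/4·h[4] + 1/8·h[5]
  h[5] = 1 + 3/8·h[1] + 1/8·h[2] + 1/8·h[3] + 1/8·h[4] + 1/8·h[5]
Solving the 5×5 linear system over states ≠ 0 gives exactly h = [0, 15840/2701, 17888/2701, 18040/2701, 18144/2701, 17600/2701] (h[0] = 0 is the target).

h = [0.0000, 5.8645, 6.6227, 6.6790, 6.7175, 6.5161]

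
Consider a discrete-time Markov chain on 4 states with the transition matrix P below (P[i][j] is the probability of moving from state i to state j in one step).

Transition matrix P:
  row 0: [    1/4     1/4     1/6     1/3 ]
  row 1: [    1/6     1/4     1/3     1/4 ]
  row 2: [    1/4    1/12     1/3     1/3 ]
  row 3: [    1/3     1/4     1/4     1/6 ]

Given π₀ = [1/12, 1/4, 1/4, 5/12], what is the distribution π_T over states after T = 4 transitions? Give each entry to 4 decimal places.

t=0: π = [0.0833, 0.2500, 0.2500, 0.4167]
t=1: π = [0.2639, 0.2083, 0.2847, 0.2431]
t=2: π = [0.2529, 0.2025, 0.2691, 0.2755]
t=3: π = [0.2561, 0.2052, 0.2682, 0.2705]
t=4: π = [0.2554, 0.2053, 0.2681, 0.2711]

π = [0.2554, 0.2053, 0.2681, 0.2711]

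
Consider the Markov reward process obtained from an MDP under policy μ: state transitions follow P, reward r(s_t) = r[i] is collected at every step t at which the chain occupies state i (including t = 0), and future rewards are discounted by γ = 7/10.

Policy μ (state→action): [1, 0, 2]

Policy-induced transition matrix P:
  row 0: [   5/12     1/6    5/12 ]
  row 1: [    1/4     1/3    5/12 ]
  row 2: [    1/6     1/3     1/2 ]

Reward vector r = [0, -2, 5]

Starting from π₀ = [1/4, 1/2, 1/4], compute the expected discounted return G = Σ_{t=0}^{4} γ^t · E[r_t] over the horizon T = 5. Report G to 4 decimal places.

t=0: π = [0.2500, 0.5000, 0.2500], E[r] = 0.2500, γ^t·E[r] = 0.250000, running G = 0.250000
t=1: π = [0.2708, 0.2917, 0.4375], E[r] = 1.6042, γ^t·E[r] = 1.122917, running G = 1.372917
t=2: π = [0.2587, 0.2882, 0.4531], E[r] = 1.6892, γ^t·E[r] = 0.827726, running G = 2.200642
t=3: π = [0.2554, 0.2902, 0.4544], E[r] = 1.6917, γ^t·E[r] = 0.580252, running G = 2.780894
t=4: π = [0.2547, 0.2908, 0.4545], E[r] = 1.6911, γ^t·E[r] = 0.406040, running G = 3.186934

G = 3.1869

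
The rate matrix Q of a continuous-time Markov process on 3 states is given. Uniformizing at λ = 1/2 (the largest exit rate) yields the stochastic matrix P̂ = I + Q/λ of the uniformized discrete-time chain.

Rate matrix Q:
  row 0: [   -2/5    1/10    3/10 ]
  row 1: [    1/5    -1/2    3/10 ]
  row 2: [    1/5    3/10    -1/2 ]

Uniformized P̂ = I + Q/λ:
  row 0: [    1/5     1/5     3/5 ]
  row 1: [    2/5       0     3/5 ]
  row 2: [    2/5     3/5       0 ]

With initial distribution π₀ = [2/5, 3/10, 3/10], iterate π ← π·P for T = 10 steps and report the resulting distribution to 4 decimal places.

t=0: π = [0.4000, 0.3000, 0.3000]
t=1: π = [0.3200, 0.2600, 0.4200]
t=2: π = [0.3360, 0.3160, 0.3480]
t=3: π = [0.3328, 0.2760, 0.3912]
t=4: π = [0.3334, 0.3013, 0.3653]
t=5: π = [0.3333, 0.2859, 0.3808]
t=6: π = [0.3333, 0.2952, 0.3715]
t=7: π = [0.3333, 0.2896, 0.3771]
t=8: π = [0.3333, 0.2929, 0.3737]
t=9: π = [0.3333, 0.2909, 0.3758]
t=10: π = [0.3333, 0.2921, 0.3745]

π = [0.3333, 0.2921, 0.3745]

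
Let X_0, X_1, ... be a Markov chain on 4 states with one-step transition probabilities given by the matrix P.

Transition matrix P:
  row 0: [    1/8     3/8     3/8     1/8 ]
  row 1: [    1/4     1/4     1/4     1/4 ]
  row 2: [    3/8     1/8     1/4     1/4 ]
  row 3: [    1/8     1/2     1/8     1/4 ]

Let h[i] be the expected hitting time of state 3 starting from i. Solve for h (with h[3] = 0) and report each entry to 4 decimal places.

h = [5.0968, 4.5806, 4.6452, 0.0000]

First-step conditioning: h[3] = 0; for i ≠ 3, h[i] = 1 + Σ_k P[i][k]·h[k].
  h[0] = 1 + 1/8·h[0] + 3/8·h[1] + 3/8·h[2]
  h[1] = 1 + 1/4·h[0] + 1/4·h[1] + 1/4·h[2]
  h[2] = 1 + 3/8·h[0] + 1/8·h[1] + 1/4·h[2]
Solving the 3×3 linear system over states ≠ 3 gives exactly h = [158/31, 142/31, 144/31, 0] (h[3] = 0 is the target).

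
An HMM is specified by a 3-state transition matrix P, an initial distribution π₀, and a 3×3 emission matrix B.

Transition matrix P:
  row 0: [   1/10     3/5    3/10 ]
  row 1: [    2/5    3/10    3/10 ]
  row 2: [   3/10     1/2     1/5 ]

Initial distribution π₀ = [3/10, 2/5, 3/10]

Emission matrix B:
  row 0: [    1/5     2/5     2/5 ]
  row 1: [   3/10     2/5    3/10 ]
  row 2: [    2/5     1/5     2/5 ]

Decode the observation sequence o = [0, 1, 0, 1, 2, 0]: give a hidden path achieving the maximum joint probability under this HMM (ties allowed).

path = [2, 1, 2, 1, 0, 1]

t=0: δ = [6.000e-02, 1.200e-01, 1.200e-01]  (obs o_0=0)
t=1: δ = [1.920e-02, 2.400e-02, 7.200e-03]  ψ = [1, 2, 1]  (obs o_1=1)
t=2: δ = [1.920e-03, 3.456e-03, 2.880e-03]  ψ = [1, 0, 1]  (obs o_2=0)
t=3: δ = [5.530e-04, 5.760e-04, 2.074e-04]  ψ = [1, 2, 1]  (obs o_3=1)
t=4: δ = [9.216e-05, 9.953e-05, 6.912e-05]  ψ = [1, 0, 1]  (obs o_4=2)
t=5: δ = [7.963e-06, 1.659e-05, 1.194e-05]  ψ = [1, 0, 1]  (obs o_5=0)
backtrack: best end state = 1; path = [2, 1, 2, 1, 0, 1]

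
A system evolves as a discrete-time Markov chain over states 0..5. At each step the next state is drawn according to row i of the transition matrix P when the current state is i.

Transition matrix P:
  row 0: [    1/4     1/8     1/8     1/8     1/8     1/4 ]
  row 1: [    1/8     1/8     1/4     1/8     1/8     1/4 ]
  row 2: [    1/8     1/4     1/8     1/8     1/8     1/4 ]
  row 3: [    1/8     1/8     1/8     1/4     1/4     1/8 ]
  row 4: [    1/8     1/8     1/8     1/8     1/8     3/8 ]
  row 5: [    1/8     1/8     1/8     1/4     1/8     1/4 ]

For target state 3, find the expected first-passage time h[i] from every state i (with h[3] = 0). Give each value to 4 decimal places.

h = [6.3210, 6.3210, 6.3210, 0.0000, 6.2222, 5.5309]

First-step conditioning: h[3] = 0; for i ≠ 3, h[i] = 1 + Σ_k P[i][k]·h[k].
  h[0] = 1 + 1/4·h[0] + 1/8·h[1] + 1/8·h[2] + 1/8·h[4] + 1/4·h[5]
  h[1] = 1 + 1/8·h[0] + 1/8·h[1] + 1/4·h[2] + 1/8·h[4] + 1/4·h[5]
  h[2] = 1 + 1/8·h[0] + 1/4·h[1] + 1/8·h[2] + 1/8·h[4] + 1/4·h[5]
  h[4] = 1 + 1/8·h[0] + 1/8·h[1] + 1/8·h[2] + 1/8·h[4] + 3/8·h[5]
  h[5] = 1 + 1/8·h[0] + 1/8·h[1] + 1/8·h[2] + 1/8·h[4] + 1/4·h[5]
Solving the 5×5 linear system over states ≠ 3 gives exactly h = [512/81, 512/81, 512/81, 0, 56/9, 448/81] (h[3] = 0 is the target).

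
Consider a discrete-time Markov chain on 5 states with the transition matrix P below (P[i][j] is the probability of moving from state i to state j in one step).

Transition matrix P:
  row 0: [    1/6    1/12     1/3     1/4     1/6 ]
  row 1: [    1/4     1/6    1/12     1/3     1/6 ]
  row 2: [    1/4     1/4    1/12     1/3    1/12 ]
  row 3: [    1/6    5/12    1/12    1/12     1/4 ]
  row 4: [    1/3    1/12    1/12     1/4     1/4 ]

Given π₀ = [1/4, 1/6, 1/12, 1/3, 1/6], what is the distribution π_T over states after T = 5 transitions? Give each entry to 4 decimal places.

t=0: π = [0.2500, 0.1667, 0.0833, 0.3333, 0.1667]
t=1: π = [0.2153, 0.2222, 0.1458, 0.2153, 0.2014]
t=2: π = [0.2309, 0.1979, 0.1372, 0.2448, 0.1892]
t=3: π = [0.2261, 0.2043, 0.1411, 0.2371, 0.1914]
t=4: π = [0.2273, 0.2029, 0.1399, 0.2393, 0.1906]
t=5: π = [0.2270, 0.2033, 0.1402, 0.2387, 0.1908]

π = [0.2270, 0.2033, 0.1402, 0.2387, 0.1908]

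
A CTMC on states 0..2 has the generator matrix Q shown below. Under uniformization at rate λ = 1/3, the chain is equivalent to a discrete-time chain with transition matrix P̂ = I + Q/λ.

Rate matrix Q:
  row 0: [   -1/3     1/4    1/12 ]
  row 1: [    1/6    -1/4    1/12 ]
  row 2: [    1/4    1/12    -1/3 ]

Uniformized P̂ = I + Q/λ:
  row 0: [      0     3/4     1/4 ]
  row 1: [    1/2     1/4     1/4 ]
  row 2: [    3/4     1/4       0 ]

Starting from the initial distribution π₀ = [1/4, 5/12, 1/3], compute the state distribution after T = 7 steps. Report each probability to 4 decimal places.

t=0: π = [0.2500, 0.4167, 0.3333]
t=1: π = [0.4583, 0.3750, 0.1667]
t=2: π = [0.3125, 0.4792, 0.2083]
t=3: π = [0.3958, 0.4063, 0.1979]
t=4: π = [0.3516, 0.4479, 0.2005]
t=5: π = [0.3743, 0.4258, 0.1999]
t=6: π = [0.3628, 0.4372, 0.2000]
t=7: π = [0.3686, 0.4314, 0.2000]

π = [0.3686, 0.4314, 0.2000]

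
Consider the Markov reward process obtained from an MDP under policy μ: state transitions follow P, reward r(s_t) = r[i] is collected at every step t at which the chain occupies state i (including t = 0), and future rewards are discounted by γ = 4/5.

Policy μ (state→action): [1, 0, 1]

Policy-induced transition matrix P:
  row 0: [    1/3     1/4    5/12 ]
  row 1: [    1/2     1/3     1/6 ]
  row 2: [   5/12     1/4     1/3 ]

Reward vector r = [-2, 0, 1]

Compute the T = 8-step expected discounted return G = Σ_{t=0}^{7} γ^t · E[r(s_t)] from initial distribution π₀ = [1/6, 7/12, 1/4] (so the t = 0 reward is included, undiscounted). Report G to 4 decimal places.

G = -1.7601

t=0: π = [0.1667, 0.5833, 0.2500], E[r] = -0.0833, γ^t·E[r] = -0.083333, running G = -0.083333
t=1: π = [0.4514, 0.2986, 0.2500], E[r] = -0.6528, γ^t·E[r] = -0.522222, running G = -0.605556
t=2: π = [0.4039, 0.2749, 0.3212], E[r] = -0.4867, γ^t·E[r] = -0.311481, running G = -0.917037
t=3: π = [0.4059, 0.2729, 0.3212], E[r] = -0.4906, γ^t·E[r] = -0.251210, running G = -1.168247
t=4: π = [0.4056, 0.2727, 0.3217], E[r] = -0.4895, γ^t·E[r] = -0.200495, running G = -1.368742
t=5: π = [0.4056, 0.2727, 0.3217], E[r] = -0.4895, γ^t·E[r] = -0.160405, running G = -1.529148
t=6: π = [0.4056, 0.2727, 0.3217], E[r] = -0.4895, γ^t·E[r] = -0.128322, running G = -1.657470
t=7: π = [0.4056, 0.2727, 0.3217], E[r] = -0.4895, γ^t·E[r] = -0.102658, running G = -1.760128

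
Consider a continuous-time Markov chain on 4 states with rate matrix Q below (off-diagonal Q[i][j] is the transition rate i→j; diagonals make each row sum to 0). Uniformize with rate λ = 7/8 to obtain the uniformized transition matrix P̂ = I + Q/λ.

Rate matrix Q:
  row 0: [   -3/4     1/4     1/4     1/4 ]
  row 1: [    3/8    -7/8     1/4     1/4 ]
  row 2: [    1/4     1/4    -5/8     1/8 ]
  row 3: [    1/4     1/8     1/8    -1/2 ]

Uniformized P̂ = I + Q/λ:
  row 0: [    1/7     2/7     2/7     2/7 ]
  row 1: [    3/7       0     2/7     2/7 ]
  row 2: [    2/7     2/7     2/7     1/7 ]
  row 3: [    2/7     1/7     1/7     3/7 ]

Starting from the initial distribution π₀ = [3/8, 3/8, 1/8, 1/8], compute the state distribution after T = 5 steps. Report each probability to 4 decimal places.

t=0: π = [0.3750, 0.3750, 0.1250, 0.1250]
t=1: π = [0.2857, 0.1607, 0.2679, 0.2857]
t=2: π = [0.2679, 0.1990, 0.2449, 0.2883]
t=3: π = [0.2759, 0.1877, 0.2445, 0.2919]
t=4: π = [0.2731, 0.1904, 0.2440, 0.2925]
t=5: π = [0.2739, 0.1895, 0.2439, 0.2926]

π = [0.2739, 0.1895, 0.2439, 0.2926]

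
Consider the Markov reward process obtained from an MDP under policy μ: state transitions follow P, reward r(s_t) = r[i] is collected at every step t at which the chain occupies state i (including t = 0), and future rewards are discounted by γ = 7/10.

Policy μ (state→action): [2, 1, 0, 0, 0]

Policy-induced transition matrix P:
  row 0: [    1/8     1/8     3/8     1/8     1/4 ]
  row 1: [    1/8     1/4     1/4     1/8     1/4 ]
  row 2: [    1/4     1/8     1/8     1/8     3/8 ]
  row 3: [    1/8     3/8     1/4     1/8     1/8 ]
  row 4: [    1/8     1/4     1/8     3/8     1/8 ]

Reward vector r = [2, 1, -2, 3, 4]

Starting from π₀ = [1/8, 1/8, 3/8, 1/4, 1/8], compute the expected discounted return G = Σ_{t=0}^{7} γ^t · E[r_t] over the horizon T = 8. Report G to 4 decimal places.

G = 4.2482

t=0: π = [0.1250, 0.1250, 0.3750, 0.2500, 0.1250], E[r] = 0.8750, γ^t·E[r] = 0.875000, running G = 0.875000
t=1: π = [0.1719, 0.2188, 0.2031, 0.1563, 0.2500], E[r] = 1.6250, γ^t·E[r] = 1.137500, running G = 2.012500
t=2: π = [0.1504, 0.2227, 0.2148, 0.1875, 0.2246], E[r] = 1.5547, γ^t·E[r] = 0.761797, running G = 2.774297
t=3: π = [0.1519, 0.2278, 0.2139, 0.1812, 0.2253], E[r] = 1.5486, γ^t·E[r] = 0.531164, running G = 3.305461
t=4: π = [0.1517, 0.2269, 0.2141, 0.1813, 0.2259], E[r] = 1.5499, γ^t·E[r] = 0.372137, running G = 3.677599
t=5: π = [0.1518, 0.2269, 0.2140, 0.1815, 0.2259], E[r] = 1.5504, γ^t·E[r] = 0.260572, running G = 3.938171
t=6: π = [0.1517, 0.2270, 0.2140, 0.1815, 0.2258], E[r] = 1.5502, γ^t·E[r] = 0.182377, running G = 4.120548
t=7: π = [0.1517, 0.2270, 0.2140, 0.1815, 0.2258], E[r] = 1.5502, γ^t·E[r] = 0.127666, running G = 4.248214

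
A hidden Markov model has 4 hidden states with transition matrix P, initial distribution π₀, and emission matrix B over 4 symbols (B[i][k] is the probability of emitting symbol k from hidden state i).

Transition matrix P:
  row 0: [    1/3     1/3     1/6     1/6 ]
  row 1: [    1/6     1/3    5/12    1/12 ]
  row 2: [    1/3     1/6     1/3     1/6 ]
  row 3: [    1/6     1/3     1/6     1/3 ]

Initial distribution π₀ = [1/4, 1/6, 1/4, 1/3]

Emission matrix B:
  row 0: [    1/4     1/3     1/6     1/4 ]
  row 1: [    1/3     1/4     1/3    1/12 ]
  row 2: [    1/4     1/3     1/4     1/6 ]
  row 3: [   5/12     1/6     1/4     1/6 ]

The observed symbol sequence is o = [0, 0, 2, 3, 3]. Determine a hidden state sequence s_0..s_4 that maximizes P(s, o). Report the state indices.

path = [3, 3, 1, 2, 0]

t=0: δ = [6.250e-02, 5.556e-02, 6.250e-02, 1.389e-01]  (obs o_0=0)
t=1: δ = [5.787e-03, 1.543e-02, 5.787e-03, 1.929e-02]  ψ = [3, 3, 1, 3]  (obs o_1=0)
t=2: δ = [5.358e-04, 2.143e-03, 1.608e-03, 1.608e-03]  ψ = [3, 3, 1, 3]  (obs o_2=2)
t=3: δ = [1.340e-04, 5.954e-05, 1.488e-04, 8.931e-05]  ψ = [2, 1, 1, 3]  (obs o_3=3)
t=4: δ = [1.240e-05, 3.721e-06, 8.269e-06, 4.961e-06]  ψ = [2, 0, 2, 3]  (obs o_4=3)
backtrack: best end state = 0; path = [3, 3, 1, 2, 0]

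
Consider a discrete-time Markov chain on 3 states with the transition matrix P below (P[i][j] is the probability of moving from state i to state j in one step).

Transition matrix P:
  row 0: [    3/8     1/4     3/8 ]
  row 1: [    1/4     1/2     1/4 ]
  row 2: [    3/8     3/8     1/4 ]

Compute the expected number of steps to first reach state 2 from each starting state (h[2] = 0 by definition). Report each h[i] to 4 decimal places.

h = [3.0000, 3.5000, 0.0000]

First-step conditioning: h[2] = 0; for i ≠ 2, h[i] = 1 + Σ_k P[i][k]·h[k].
  h[0] = 1 + 3/8·h[0] + 1/4·h[1]
  h[1] = 1 + 1/4·h[0] + 1/2·h[1]
Solving the 2×2 linear system over states ≠ 2 gives exactly h = [3, 7/2, 0] (h[2] = 0 is the target).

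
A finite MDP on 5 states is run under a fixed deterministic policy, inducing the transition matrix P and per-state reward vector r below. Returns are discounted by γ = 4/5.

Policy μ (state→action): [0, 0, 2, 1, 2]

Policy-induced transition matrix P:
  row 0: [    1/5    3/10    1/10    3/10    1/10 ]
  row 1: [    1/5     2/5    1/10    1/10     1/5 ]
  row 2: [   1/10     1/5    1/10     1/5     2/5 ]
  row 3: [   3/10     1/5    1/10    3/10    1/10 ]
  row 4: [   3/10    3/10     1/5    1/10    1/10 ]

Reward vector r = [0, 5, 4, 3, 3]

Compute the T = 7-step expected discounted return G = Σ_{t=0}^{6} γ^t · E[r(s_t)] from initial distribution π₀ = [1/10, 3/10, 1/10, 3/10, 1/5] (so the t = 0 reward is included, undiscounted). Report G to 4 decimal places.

G = 12.3264

t=0: π = [0.1000, 0.3000, 0.1000, 0.3000, 0.2000], E[r] = 3.4000, γ^t·E[r] = 3.400000, running G = 3.400000
t=1: π = [0.2400, 0.2900, 0.1200, 0.1900, 0.1600], E[r] = 2.9800, γ^t·E[r] = 2.384000, running G = 5.784000
t=2: π = [0.2230, 0.2980, 0.1160, 0.1980, 0.1650], E[r] = 3.0430, γ^t·E[r] = 1.947520, running G = 7.731520
t=3: π = [0.2247, 0.2984, 0.1165, 0.1958, 0.1646], E[r] = 3.0392, γ^t·E[r] = 1.556070, running G = 9.287590
t=4: π = [0.2244, 0.2986, 0.1165, 0.1958, 0.1648], E[r] = 3.0405, γ^t·E[r] = 1.245393, running G = 10.532983
t=5: π = [0.2244, 0.2986, 0.1165, 0.1957, 0.1648], E[r] = 3.0405, γ^t·E[r] = 0.996323, running G = 11.529306
t=6: π = [0.2244, 0.2986, 0.1165, 0.1957, 0.1648], E[r] = 3.0406, γ^t·E[r] = 0.797070, running G = 12.326375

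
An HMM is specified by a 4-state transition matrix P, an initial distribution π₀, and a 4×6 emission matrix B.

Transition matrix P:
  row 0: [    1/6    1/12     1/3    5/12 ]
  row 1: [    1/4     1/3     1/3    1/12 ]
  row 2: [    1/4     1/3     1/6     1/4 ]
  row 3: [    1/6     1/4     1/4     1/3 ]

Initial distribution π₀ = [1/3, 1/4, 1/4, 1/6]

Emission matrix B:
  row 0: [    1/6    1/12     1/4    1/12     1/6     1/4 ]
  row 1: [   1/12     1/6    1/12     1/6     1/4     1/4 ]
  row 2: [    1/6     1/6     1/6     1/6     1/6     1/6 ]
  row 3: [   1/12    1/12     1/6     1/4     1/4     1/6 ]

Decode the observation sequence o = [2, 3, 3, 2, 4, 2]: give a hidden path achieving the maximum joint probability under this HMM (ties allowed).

t=0: δ = [8.333e-02, 2.083e-02, 4.167e-02, 2.778e-02]  (obs o_0=2)
t=1: δ = [1.157e-03, 2.315e-03, 4.630e-03, 8.681e-03]  ψ = [0, 2, 0, 0]  (obs o_1=3)
t=2: δ = [1.206e-04, 3.617e-04, 3.617e-04, 7.234e-04]  ψ = [3, 3, 3, 3]  (obs o_2=3)
t=3: δ = [3.014e-05, 1.507e-05, 3.014e-05, 4.019e-05]  ψ = [3, 3, 3, 3]  (obs o_3=2)
t=4: δ = [1.256e-06, 2.512e-06, 1.674e-06, 3.349e-06]  ψ = [2, 2, 0, 3]  (obs o_4=4)
t=5: δ = [1.570e-07, 6.977e-08, 1.395e-07, 1.861e-07]  ψ = [1, 1, 1, 3]  (obs o_5=2)
backtrack: best end state = 3; path = [0, 3, 3, 3, 3, 3]

path = [0, 3, 3, 3, 3, 3]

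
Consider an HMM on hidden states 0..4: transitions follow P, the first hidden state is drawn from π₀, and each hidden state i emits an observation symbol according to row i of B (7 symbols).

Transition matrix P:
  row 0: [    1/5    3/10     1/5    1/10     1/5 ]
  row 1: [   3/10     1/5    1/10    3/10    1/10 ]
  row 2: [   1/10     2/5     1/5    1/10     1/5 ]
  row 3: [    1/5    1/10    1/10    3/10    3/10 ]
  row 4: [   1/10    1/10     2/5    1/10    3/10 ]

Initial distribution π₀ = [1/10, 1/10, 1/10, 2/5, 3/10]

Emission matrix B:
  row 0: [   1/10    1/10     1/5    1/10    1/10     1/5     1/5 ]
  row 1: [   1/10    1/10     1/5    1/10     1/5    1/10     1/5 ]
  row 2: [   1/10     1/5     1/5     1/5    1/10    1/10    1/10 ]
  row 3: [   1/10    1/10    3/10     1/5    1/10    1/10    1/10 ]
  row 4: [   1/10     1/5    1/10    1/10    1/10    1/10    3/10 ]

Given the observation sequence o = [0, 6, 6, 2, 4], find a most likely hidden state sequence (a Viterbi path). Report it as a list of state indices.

t=0: δ = [1.000e-02, 1.000e-02, 1.000e-02, 4.000e-02, 3.000e-02]  (obs o_0=0)
t=1: δ = [1.600e-03, 8.000e-04, 1.200e-03, 1.200e-03, 3.600e-03]  ψ = [3, 2, 4, 3, 3]  (obs o_1=6)
t=2: δ = [7.200e-05, 9.600e-05, 1.440e-04, 3.600e-05, 3.240e-04]  ψ = [4, 0, 4, 3, 4]  (obs o_2=6)
t=3: δ = [6.480e-06, 1.152e-05, 2.592e-05, 9.720e-06, 9.720e-06]  ψ = [4, 2, 4, 4, 4]  (obs o_3=2)
t=4: δ = [3.456e-07, 2.074e-06, 5.184e-07, 3.456e-07, 5.184e-07]  ψ = [1, 2, 2, 1, 2]  (obs o_4=4)
backtrack: best end state = 1; path = [3, 4, 4, 2, 1]

path = [3, 4, 4, 2, 1]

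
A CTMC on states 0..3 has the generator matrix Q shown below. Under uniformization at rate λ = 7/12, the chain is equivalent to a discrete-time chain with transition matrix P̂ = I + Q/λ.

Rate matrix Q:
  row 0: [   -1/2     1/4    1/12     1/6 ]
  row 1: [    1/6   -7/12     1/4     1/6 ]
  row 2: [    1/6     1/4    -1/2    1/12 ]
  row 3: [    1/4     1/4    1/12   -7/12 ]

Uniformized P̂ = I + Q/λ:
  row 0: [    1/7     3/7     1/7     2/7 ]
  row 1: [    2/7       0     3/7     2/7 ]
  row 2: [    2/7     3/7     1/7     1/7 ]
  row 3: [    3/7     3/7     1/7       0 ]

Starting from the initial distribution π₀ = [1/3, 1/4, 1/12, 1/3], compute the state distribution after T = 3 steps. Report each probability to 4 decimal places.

t=0: π = [0.3333, 0.2500, 0.0833, 0.3333]
t=1: π = [0.2857, 0.3214, 0.2143, 0.1786]
t=2: π = [0.2704, 0.2908, 0.2347, 0.2041]
t=3: π = [0.2762, 0.3039, 0.2259, 0.1939]

π = [0.2762, 0.3039, 0.2259, 0.1939]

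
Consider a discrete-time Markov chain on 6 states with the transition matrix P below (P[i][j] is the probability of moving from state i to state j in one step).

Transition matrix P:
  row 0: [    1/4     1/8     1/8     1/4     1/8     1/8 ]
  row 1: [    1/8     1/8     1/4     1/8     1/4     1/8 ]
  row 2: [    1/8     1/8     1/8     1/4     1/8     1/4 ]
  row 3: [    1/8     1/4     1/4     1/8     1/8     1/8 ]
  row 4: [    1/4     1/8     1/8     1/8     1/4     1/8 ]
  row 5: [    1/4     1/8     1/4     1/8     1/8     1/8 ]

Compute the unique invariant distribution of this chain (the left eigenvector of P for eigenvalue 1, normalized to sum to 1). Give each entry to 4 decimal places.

Balance equations π_j = Σ_i π_i·P[i][j]:
  π_0 = 1/4·π_0 + 1/8·π_1 + 1/8·π_2 + 1/8·π_3 + 1/4·π_4 + 1/4·π_5
  π_1 = 1/8·π_0 + 1/8·π_1 + 1/8·π_2 + 1/4·π_3 + 1/8·π_4 + 1/8·π_5
  π_2 = 1/8·π_0 + 1/4·π_1 + 1/8·π_2 + 1/4·π_3 + 1/8·π_4 + 1/4·π_5
  π_3 = 1/4·π_0 + 1/8·π_1 + 1/4·π_2 + 1/8·π_3 + 1/8·π_4 + 1/8·π_5
  π_4 = 1/8·π_0 + 1/4·π_1 + 1/8·π_2 + 1/8·π_3 + 1/4·π_4 + 1/8·π_5
  normalize: π_0 + π_1 + π_2 + π_3 + π_4 + π_5 = 1
Solving the linear system gives exactly π = [6056/32319, 676/4617, 5921/32319, 791/4617, 5293/32319, 4780/32319].

π = [0.1874, 0.1464, 0.1832, 0.1713, 0.1638, 0.1479]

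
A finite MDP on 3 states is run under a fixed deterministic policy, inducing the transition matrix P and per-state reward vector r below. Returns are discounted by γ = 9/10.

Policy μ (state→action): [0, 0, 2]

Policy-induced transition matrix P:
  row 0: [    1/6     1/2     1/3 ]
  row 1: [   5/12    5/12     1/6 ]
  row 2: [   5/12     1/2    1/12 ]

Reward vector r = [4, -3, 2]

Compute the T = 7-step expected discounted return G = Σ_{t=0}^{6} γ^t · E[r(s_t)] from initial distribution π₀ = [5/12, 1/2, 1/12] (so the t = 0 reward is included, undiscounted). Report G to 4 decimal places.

G = 1.8299

t=0: π = [0.4167, 0.5000, 0.0833], E[r] = 0.3333, γ^t·E[r] = 0.333333, running G = 0.333333
t=1: π = [0.3125, 0.4583, 0.2292], E[r] = 0.3333, γ^t·E[r] = 0.300000, running G = 0.633333
t=2: π = [0.3385, 0.4618, 0.1997], E[r] = 0.3681, γ^t·E[r] = 0.298125, running G = 0.931458
t=3: π = [0.3320, 0.4615, 0.2065], E[r] = 0.3565, γ^t·E[r] = 0.259875, running G = 1.191333
t=4: π = [0.3337, 0.4615, 0.2048], E[r] = 0.3596, γ^t·E[r] = 0.235944, running G = 1.427277
t=5: π = [0.3333, 0.4615, 0.2052], E[r] = 0.3588, γ^t·E[r] = 0.211875, running G = 1.639153
t=6: π = [0.3334, 0.4615, 0.2051], E[r] = 0.3590, γ^t·E[r] = 0.190795, running G = 1.829948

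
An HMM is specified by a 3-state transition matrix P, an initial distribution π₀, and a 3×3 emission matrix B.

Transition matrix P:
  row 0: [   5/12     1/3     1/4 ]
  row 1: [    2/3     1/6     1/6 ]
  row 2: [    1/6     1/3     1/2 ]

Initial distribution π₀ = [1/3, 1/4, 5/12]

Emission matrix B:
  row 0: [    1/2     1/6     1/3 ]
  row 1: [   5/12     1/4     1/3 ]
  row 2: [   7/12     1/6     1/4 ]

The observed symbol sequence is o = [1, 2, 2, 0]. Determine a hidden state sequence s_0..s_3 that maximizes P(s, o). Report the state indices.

t=0: δ = [5.556e-02, 6.250e-02, 6.944e-02]  (obs o_0=1)
t=1: δ = [1.389e-02, 7.716e-03, 8.681e-03]  ψ = [1, 2, 2]  (obs o_1=2)
t=2: δ = [1.929e-03, 1.543e-03, 1.085e-03]  ψ = [0, 0, 2]  (obs o_2=2)
t=3: δ = [5.144e-04, 2.679e-04, 3.165e-04]  ψ = [1, 0, 2]  (obs o_3=0)
backtrack: best end state = 0; path = [1, 0, 1, 0]

path = [1, 0, 1, 0]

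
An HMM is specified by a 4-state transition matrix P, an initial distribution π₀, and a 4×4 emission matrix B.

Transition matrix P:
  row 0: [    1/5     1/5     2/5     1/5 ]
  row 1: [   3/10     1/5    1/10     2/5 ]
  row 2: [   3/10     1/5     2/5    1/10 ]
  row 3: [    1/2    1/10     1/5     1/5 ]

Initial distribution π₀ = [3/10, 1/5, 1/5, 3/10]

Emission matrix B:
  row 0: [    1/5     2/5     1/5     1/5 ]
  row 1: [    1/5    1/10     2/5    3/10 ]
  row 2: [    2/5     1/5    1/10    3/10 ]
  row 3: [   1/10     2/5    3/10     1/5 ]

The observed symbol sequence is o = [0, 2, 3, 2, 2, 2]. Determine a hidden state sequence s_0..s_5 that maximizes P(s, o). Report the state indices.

path = [2, 0, 2, 1, 3, 0]

t=0: δ = [6.000e-02, 4.000e-02, 8.000e-02, 3.000e-02]  (obs o_0=0)
t=1: δ = [4.800e-03, 6.400e-03, 3.200e-03, 4.800e-03]  ψ = [2, 2, 2, 1]  (obs o_1=2)
t=2: δ = [4.800e-04, 3.840e-04, 5.760e-04, 5.120e-04]  ψ = [3, 1, 0, 1]  (obs o_2=3)
t=3: δ = [5.120e-05, 4.608e-05, 2.304e-05, 4.608e-05]  ψ = [3, 2, 2, 1]  (obs o_3=2)
t=4: δ = [4.608e-06, 4.096e-06, 2.048e-06, 5.530e-06]  ψ = [3, 0, 0, 1]  (obs o_4=2)
t=5: δ = [5.530e-07, 3.686e-07, 1.843e-07, 4.915e-07]  ψ = [3, 0, 0, 1]  (obs o_5=2)
backtrack: best end state = 0; path = [2, 0, 2, 1, 3, 0]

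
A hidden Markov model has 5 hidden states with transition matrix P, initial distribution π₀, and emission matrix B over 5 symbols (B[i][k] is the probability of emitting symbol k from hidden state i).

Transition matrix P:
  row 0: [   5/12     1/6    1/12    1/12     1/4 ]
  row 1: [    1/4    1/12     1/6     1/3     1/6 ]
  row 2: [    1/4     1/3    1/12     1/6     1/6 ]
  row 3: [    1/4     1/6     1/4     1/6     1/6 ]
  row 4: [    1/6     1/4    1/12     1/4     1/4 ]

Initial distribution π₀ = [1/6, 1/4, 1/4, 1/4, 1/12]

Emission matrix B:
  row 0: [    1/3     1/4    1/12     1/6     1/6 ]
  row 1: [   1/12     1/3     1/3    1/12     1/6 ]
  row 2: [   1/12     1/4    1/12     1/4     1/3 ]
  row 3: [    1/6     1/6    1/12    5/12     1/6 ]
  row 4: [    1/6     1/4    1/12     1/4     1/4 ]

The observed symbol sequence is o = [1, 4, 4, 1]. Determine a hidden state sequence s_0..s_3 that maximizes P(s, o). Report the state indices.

path = [1, 3, 2, 1]

t=0: δ = [4.167e-02, 8.333e-02, 6.250e-02, 4.167e-02, 2.083e-02]  (obs o_0=1)
t=1: δ = [3.472e-03, 3.472e-03, 4.630e-03, 4.630e-03, 3.472e-03]  ψ = [1, 2, 1, 1, 1]  (obs o_1=4)
t=2: δ = [2.411e-04, 2.572e-04, 3.858e-04, 1.929e-04, 2.170e-04]  ψ = [0, 2, 3, 1, 0]  (obs o_2=4)
t=3: δ = [2.512e-05, 4.287e-05, 1.206e-05, 1.429e-05, 1.608e-05]  ψ = [0, 2, 3, 1, 2]  (obs o_3=1)
backtrack: best end state = 1; path = [1, 3, 2, 1]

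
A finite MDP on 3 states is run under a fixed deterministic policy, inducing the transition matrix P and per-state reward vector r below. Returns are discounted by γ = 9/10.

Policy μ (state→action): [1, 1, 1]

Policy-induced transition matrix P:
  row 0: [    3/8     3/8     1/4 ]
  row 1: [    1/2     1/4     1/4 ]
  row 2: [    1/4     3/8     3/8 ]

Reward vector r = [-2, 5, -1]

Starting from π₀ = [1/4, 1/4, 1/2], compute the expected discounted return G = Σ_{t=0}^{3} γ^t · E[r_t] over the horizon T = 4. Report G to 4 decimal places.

G = 1.8461

t=0: π = [0.2500, 0.2500, 0.5000], E[r] = 0.2500, γ^t·E[r] = 0.250000, running G = 0.250000
t=1: π = [0.3438, 0.3438, 0.3125], E[r] = 0.7188, γ^t·E[r] = 0.646875, running G = 0.896875
t=2: π = [0.3789, 0.3320, 0.2891], E[r] = 0.6133, γ^t·E[r] = 0.496758, running G = 1.393633
t=3: π = [0.3804, 0.3335, 0.2861], E[r] = 0.6206, γ^t·E[r] = 0.452421, running G = 1.846054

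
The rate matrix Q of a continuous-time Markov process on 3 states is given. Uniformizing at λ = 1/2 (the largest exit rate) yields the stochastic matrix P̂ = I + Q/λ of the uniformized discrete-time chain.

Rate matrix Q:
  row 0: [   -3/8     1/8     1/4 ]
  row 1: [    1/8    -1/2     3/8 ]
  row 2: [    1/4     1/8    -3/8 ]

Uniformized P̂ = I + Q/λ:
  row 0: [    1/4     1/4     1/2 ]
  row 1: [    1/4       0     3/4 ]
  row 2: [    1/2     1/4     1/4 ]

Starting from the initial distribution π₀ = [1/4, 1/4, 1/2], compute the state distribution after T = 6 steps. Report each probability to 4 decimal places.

t=0: π = [0.2500, 0.2500, 0.5000]
t=1: π = [0.3750, 0.1875, 0.4375]
t=2: π = [0.3594, 0.2031, 0.4375]
t=3: π = [0.3594, 0.1992, 0.4414]
t=4: π = [0.3604, 0.2002, 0.4395]
t=5: π = [0.3599, 0.2000, 0.4402]
t=6: π = [0.3600, 0.2000, 0.4399]

π = [0.3600, 0.2000, 0.4399]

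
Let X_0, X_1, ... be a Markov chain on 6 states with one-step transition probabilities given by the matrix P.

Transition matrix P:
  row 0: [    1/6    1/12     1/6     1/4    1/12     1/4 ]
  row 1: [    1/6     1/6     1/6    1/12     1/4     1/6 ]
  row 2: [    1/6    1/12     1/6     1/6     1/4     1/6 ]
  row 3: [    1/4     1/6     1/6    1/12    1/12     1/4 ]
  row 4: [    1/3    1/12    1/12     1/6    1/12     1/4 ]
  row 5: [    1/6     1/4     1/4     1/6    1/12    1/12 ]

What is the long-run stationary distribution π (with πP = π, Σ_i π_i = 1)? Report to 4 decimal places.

Balance equations π_j = Σ_i π_i·P[i][j]:
  π_0 = 1/6·π_0 + 1/6·π_1 + 1/6·π_2 + 1/4·π_3 + 1/3·π_4 + 1/6·π_5
  π_1 = 1/12·π_0 + 1/6·π_1 + 1/12·π_2 + 1/6·π_3 + 1/12·π_4 + 1/4·π_5
  π_2 = 1/6·π_0 + 1/6·π_1 + 1/6·π_2 + 1/6·π_3 + 1/12·π_4 + 1/4·π_5
  π_3 = 1/4·π_0 + 1/12·π_1 + 1/6·π_2 + 1/12·π_3 + 1/6·π_4 + 1/6·π_5
  π_4 = 1/12·π_0 + 1/4·π_1 + 1/4·π_2 + 1/12·π_3 + 1/12·π_4 + 1/12·π_5
  normalize: π_0 + π_1 + π_2 + π_3 + π_4 + π_5 = 1
Solving the linear system gives exactly π = [32887/162460, 5696/40615, 5569/32492, 25771/162460, 43953/324920, 62393/324920].

π = [0.2024, 0.1402, 0.1714, 0.1586, 0.1353, 0.1920]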